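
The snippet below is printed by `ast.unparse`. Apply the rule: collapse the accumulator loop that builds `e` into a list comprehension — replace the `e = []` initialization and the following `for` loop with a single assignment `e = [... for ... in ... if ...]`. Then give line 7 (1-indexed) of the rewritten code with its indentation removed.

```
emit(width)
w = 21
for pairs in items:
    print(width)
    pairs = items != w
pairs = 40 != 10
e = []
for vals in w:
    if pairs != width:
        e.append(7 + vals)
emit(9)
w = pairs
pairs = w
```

Transformed code:
emit(width)
w = 21
for pairs in items:
    print(width)
    pairs = items != w
pairs = 40 != 10
e = [7 + vals for vals in w if pairs != width]
emit(9)
w = pairs
pairs = w

e = [7 + vals for vals in w if pairs != width]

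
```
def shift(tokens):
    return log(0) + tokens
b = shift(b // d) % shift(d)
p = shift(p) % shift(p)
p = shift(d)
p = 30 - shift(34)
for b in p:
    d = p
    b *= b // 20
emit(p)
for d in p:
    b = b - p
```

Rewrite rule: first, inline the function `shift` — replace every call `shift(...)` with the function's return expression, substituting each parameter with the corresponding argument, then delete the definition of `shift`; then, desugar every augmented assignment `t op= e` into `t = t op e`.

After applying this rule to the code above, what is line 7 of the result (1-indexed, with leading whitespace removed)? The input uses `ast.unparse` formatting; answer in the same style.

b = b * (b // 20)

Transformed code:
b = (log(0) + b // d) % (log(0) + d)
p = (log(0) + p) % (log(0) + p)
p = log(0) + d
p = 30 - (log(0) + 34)
for b in p:
    d = p
    b = b * (b // 20)
emit(p)
for d in p:
    b = b - p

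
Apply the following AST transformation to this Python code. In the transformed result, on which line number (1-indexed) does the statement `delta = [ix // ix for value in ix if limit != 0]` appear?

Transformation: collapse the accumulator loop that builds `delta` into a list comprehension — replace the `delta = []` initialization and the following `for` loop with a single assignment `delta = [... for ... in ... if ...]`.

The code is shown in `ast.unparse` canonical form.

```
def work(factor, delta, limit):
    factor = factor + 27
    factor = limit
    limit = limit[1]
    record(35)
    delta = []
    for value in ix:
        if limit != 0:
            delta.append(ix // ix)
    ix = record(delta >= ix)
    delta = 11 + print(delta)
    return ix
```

6

Transformed code:
def work(factor, delta, limit):
    factor = factor + 27
    factor = limit
    limit = limit[1]
    record(35)
    delta = [ix // ix for value in ix if limit != 0]
    ix = record(delta >= ix)
    delta = 11 + print(delta)
    return ix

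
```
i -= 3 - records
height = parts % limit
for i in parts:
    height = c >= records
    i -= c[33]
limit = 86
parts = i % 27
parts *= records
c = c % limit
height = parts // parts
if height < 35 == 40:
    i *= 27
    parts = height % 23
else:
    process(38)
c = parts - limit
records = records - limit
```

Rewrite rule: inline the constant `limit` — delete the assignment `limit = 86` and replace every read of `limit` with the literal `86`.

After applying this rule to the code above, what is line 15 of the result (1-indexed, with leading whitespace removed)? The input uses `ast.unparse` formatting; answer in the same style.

c = parts - 86

Transformed code:
i -= 3 - records
height = parts % 86
for i in parts:
    height = c >= records
    i -= c[33]
parts = i % 27
parts *= records
c = c % 86
height = parts // parts
if height < 35 == 40:
    i *= 27
    parts = height % 23
else:
    process(38)
c = parts - 86
records = records - 86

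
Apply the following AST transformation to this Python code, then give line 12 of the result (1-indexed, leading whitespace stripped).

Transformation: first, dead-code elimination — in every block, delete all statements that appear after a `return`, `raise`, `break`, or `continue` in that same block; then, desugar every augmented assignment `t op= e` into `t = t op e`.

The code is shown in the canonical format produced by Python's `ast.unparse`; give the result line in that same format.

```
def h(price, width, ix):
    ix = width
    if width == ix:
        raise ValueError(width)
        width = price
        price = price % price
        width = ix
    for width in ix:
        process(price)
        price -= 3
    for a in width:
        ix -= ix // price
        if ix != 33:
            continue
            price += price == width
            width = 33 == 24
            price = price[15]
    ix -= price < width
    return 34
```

Transformed code:
def h(price, width, ix):
    ix = width
    if width == ix:
        raise ValueError(width)
    for width in ix:
        process(price)
        price = price - 3
    for a in width:
        ix = ix - ix // price
        if ix != 33:
            continue
    ix = ix - (price < width)
    return 34

ix = ix - (price < width)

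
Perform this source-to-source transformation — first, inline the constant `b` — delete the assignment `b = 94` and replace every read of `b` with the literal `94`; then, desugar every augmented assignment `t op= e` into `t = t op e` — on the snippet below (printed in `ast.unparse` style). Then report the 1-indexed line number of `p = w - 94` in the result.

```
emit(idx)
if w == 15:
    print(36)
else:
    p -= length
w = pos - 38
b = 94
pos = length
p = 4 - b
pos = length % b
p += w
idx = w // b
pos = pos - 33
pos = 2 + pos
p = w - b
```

Transformed code:
emit(idx)
if w == 15:
    print(36)
else:
    p = p - length
w = pos - 38
pos = length
p = 4 - 94
pos = length % 94
p = p + w
idx = w // 94
pos = pos - 33
pos = 2 + pos
p = w - 94

14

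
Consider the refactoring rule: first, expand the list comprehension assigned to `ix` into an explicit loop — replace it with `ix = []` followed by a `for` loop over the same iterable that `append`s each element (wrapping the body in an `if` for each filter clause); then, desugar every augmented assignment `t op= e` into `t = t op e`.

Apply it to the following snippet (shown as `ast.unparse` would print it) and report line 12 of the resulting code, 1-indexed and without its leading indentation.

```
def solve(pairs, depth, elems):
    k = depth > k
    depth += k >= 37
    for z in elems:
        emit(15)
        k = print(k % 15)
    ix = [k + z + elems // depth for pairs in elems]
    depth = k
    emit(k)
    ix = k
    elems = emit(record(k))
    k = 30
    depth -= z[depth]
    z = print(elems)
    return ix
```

Transformed code:
def solve(pairs, depth, elems):
    k = depth > k
    depth = depth + (k >= 37)
    for z in elems:
        emit(15)
        k = print(k % 15)
    ix = []
    for pairs in elems:
        ix.append(k + z + elems // depth)
    depth = k
    emit(k)
    ix = k
    elems = emit(record(k))
    k = 30
    depth = depth - z[depth]
    z = print(elems)
    return ix

ix = k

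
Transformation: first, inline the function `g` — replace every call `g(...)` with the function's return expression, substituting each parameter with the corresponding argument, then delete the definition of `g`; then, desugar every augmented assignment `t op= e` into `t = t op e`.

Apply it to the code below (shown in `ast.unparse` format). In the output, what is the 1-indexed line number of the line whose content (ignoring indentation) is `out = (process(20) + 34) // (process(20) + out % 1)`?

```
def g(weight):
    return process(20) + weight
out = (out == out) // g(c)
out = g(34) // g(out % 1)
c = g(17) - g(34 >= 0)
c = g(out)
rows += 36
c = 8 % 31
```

Transformed code:
out = (out == out) // (process(20) + c)
out = (process(20) + 34) // (process(20) + out % 1)
c = process(20) + 17 - (process(20) + (34 >= 0))
c = process(20) + out
rows = rows + 36
c = 8 % 31

2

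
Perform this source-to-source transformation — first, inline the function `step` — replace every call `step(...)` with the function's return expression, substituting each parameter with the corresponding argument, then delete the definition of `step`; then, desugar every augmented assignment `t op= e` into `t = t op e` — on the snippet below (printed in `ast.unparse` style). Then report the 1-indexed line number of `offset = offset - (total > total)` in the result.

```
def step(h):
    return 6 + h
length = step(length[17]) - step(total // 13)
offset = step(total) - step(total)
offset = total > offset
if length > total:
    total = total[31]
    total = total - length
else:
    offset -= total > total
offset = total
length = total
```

8

Transformed code:
length = 6 + length[17] - (6 + total // 13)
offset = 6 + total - (6 + total)
offset = total > offset
if length > total:
    total = total[31]
    total = total - length
else:
    offset = offset - (total > total)
offset = total
length = total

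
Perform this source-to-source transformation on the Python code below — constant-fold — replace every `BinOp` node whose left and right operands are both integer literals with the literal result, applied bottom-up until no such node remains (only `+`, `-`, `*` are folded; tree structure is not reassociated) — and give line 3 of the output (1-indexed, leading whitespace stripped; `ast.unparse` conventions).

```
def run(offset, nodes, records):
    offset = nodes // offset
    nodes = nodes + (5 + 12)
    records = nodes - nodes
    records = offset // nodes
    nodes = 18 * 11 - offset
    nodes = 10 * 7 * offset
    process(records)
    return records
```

nodes = nodes + 17

Transformed code:
def run(offset, nodes, records):
    offset = nodes // offset
    nodes = nodes + 17
    records = nodes - nodes
    records = offset // nodes
    nodes = 198 - offset
    nodes = 70 * offset
    process(records)
    return records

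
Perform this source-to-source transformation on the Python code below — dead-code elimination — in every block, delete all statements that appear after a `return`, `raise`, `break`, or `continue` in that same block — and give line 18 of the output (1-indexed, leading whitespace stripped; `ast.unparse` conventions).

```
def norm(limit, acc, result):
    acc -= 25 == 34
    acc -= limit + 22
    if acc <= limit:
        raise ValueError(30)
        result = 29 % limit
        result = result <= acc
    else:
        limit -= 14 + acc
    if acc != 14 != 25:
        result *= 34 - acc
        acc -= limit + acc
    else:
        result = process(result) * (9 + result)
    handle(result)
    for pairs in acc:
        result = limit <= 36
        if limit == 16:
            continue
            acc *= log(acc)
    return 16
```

return 16

Transformed code:
def norm(limit, acc, result):
    acc -= 25 == 34
    acc -= limit + 22
    if acc <= limit:
        raise ValueError(30)
    else:
        limit -= 14 + acc
    if acc != 14 != 25:
        result *= 34 - acc
        acc -= limit + acc
    else:
        result = process(result) * (9 + result)
    handle(result)
    for pairs in acc:
        result = limit <= 36
        if limit == 16:
            continue
    return 16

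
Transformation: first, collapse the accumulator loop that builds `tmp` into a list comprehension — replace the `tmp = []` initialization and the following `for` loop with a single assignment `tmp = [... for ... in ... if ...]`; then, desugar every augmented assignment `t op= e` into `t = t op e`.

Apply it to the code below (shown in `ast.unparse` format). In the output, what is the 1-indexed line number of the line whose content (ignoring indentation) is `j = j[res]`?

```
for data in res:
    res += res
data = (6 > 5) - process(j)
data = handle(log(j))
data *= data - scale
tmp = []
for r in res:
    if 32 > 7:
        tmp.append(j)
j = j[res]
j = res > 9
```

7

Transformed code:
for data in res:
    res = res + res
data = (6 > 5) - process(j)
data = handle(log(j))
data = data * (data - scale)
tmp = [j for r in res if 32 > 7]
j = j[res]
j = res > 9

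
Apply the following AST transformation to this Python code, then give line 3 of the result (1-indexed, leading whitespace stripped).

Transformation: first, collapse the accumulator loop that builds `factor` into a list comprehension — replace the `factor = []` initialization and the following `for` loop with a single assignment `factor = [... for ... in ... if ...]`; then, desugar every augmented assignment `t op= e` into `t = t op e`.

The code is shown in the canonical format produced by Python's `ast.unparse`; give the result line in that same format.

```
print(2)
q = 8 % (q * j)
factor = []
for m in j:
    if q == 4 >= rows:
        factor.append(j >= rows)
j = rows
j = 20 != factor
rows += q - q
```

Transformed code:
print(2)
q = 8 % (q * j)
factor = [j >= rows for m in j if q == 4 >= rows]
j = rows
j = 20 != factor
rows = rows + (q - q)

factor = [j >= rows for m in j if q == 4 >= rows]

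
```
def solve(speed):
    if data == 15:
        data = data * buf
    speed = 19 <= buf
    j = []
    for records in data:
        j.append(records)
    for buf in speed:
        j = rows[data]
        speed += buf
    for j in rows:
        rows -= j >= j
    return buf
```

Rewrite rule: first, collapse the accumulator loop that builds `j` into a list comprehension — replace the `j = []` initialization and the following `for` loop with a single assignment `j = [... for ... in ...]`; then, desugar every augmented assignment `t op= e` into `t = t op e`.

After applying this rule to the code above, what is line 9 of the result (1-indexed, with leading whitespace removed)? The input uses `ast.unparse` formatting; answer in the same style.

for j in rows:

Transformed code:
def solve(speed):
    if data == 15:
        data = data * buf
    speed = 19 <= buf
    j = [records for records in data]
    for buf in speed:
        j = rows[data]
        speed = speed + buf
    for j in rows:
        rows = rows - (j >= j)
    return buf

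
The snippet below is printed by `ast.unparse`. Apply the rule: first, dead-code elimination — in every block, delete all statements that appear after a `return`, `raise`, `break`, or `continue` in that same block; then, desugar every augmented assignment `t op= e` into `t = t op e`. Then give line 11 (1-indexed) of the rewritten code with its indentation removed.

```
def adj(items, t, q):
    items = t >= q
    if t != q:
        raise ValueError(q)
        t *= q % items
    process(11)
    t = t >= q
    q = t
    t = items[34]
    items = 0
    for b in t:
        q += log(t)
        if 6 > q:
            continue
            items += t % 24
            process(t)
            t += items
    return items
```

q = q + log(t)

Transformed code:
def adj(items, t, q):
    items = t >= q
    if t != q:
        raise ValueError(q)
    process(11)
    t = t >= q
    q = t
    t = items[34]
    items = 0
    for b in t:
        q = q + log(t)
        if 6 > q:
            continue
    return items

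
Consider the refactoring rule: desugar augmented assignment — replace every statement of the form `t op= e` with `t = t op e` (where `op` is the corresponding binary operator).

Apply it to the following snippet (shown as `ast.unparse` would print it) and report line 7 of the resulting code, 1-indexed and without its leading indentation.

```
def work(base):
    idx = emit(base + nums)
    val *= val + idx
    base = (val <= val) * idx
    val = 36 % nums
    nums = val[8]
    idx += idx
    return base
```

idx = idx + idx

Transformed code:
def work(base):
    idx = emit(base + nums)
    val = val * (val + idx)
    base = (val <= val) * idx
    val = 36 % nums
    nums = val[8]
    idx = idx + idx
    return base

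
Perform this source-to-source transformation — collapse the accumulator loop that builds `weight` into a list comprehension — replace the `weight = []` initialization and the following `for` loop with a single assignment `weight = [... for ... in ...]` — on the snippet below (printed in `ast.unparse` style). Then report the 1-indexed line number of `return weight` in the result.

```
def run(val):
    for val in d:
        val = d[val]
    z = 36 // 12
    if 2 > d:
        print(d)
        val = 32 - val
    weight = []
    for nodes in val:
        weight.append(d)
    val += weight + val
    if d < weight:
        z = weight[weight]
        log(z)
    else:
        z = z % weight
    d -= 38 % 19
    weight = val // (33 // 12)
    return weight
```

17

Transformed code:
def run(val):
    for val in d:
        val = d[val]
    z = 36 // 12
    if 2 > d:
        print(d)
        val = 32 - val
    weight = [d for nodes in val]
    val += weight + val
    if d < weight:
        z = weight[weight]
        log(z)
    else:
        z = z % weight
    d -= 38 % 19
    weight = val // (33 // 12)
    return weight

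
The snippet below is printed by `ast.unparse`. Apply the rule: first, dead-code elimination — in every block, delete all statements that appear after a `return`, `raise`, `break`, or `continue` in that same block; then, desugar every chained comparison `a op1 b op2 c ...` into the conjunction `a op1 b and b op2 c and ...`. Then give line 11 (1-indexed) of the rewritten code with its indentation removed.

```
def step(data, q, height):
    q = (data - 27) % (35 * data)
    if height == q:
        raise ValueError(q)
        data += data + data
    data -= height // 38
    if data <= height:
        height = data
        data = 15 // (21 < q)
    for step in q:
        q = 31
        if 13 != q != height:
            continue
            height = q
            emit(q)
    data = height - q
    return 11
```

if 13 != q and q != height:

Transformed code:
def step(data, q, height):
    q = (data - 27) % (35 * data)
    if height == q:
        raise ValueError(q)
    data -= height // 38
    if data <= height:
        height = data
        data = 15 // (21 < q)
    for step in q:
        q = 31
        if 13 != q and q != height:
            continue
    data = height - q
    return 11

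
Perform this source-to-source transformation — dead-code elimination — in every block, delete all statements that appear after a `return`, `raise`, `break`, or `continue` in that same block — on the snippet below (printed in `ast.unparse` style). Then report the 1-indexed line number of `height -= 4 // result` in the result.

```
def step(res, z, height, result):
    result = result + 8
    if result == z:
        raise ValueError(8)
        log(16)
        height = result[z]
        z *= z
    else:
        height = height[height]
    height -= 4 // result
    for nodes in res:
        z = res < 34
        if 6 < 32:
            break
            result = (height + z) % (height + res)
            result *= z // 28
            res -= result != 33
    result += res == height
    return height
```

Transformed code:
def step(res, z, height, result):
    result = result + 8
    if result == z:
        raise ValueError(8)
    else:
        height = height[height]
    height -= 4 // result
    for nodes in res:
        z = res < 34
        if 6 < 32:
            break
    result += res == height
    return height

7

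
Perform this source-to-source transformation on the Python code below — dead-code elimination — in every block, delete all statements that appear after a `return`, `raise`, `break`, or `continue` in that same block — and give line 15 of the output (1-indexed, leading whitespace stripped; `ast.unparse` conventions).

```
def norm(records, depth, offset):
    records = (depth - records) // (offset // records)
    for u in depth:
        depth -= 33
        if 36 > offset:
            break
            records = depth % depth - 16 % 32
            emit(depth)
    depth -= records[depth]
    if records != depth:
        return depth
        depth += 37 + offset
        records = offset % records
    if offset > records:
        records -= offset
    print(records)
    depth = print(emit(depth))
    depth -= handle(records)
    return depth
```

Transformed code:
def norm(records, depth, offset):
    records = (depth - records) // (offset // records)
    for u in depth:
        depth -= 33
        if 36 > offset:
            break
    depth -= records[depth]
    if records != depth:
        return depth
    if offset > records:
        records -= offset
    print(records)
    depth = print(emit(depth))
    depth -= handle(records)
    return depth

return depth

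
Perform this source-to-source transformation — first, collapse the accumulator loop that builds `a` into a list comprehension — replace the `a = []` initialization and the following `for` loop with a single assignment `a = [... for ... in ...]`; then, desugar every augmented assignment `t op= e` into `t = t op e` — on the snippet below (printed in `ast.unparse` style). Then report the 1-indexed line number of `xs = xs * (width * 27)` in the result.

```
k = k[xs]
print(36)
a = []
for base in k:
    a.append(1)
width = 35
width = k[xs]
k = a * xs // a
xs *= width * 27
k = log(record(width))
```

7

Transformed code:
k = k[xs]
print(36)
a = [1 for base in k]
width = 35
width = k[xs]
k = a * xs // a
xs = xs * (width * 27)
k = log(record(width))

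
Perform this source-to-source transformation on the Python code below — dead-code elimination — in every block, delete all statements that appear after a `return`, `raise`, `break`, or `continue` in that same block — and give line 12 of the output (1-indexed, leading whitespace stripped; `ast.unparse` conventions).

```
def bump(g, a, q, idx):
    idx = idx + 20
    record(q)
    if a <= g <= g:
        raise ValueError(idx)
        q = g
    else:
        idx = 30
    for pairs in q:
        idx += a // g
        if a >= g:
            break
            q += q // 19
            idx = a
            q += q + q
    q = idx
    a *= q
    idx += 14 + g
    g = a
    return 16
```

Transformed code:
def bump(g, a, q, idx):
    idx = idx + 20
    record(q)
    if a <= g <= g:
        raise ValueError(idx)
    else:
        idx = 30
    for pairs in q:
        idx += a // g
        if a >= g:
            break
    q = idx
    a *= q
    idx += 14 + g
    g = a
    return 16

q = idx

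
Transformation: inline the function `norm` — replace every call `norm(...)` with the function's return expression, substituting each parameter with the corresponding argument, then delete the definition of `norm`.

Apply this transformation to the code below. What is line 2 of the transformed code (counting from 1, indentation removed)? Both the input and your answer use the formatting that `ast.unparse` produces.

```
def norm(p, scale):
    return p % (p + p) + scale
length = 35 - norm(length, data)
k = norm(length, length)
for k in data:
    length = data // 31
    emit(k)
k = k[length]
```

Transformed code:
length = 35 - (length % (length + length) + data)
k = length % (length + length) + length
for k in data:
    length = data // 31
    emit(k)
k = k[length]

k = length % (length + length) + length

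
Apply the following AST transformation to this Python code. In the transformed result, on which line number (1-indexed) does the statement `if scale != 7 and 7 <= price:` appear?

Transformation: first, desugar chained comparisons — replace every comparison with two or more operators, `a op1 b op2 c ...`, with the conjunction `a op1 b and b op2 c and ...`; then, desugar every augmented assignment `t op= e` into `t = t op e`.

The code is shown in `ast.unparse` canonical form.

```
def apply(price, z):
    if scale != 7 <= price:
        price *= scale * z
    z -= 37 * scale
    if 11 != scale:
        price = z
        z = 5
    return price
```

2

Transformed code:
def apply(price, z):
    if scale != 7 and 7 <= price:
        price = price * (scale * z)
    z = z - 37 * scale
    if 11 != scale:
        price = z
        z = 5
    return price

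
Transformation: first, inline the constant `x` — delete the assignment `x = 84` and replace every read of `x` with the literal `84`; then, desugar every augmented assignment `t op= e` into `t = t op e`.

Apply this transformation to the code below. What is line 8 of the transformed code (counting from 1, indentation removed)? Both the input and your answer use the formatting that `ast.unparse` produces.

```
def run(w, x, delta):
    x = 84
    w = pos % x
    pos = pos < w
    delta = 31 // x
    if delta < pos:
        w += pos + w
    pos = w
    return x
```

return 84

Transformed code:
def run(w, x, delta):
    w = pos % 84
    pos = pos < w
    delta = 31 // 84
    if delta < pos:
        w = w + (pos + w)
    pos = w
    return 84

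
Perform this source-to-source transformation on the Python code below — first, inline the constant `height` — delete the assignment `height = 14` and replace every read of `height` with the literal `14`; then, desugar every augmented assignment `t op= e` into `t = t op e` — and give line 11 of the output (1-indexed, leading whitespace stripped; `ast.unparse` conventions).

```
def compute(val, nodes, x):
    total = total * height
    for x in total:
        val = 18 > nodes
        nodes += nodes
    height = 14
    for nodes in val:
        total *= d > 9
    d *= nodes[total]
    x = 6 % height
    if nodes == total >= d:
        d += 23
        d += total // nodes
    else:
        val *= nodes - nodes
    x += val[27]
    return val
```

Transformed code:
def compute(val, nodes, x):
    total = total * 14
    for x in total:
        val = 18 > nodes
        nodes = nodes + nodes
    for nodes in val:
        total = total * (d > 9)
    d = d * nodes[total]
    x = 6 % 14
    if nodes == total >= d:
        d = d + 23
        d = d + total // nodes
    else:
        val = val * (nodes - nodes)
    x = x + val[27]
    return val

d = d + 23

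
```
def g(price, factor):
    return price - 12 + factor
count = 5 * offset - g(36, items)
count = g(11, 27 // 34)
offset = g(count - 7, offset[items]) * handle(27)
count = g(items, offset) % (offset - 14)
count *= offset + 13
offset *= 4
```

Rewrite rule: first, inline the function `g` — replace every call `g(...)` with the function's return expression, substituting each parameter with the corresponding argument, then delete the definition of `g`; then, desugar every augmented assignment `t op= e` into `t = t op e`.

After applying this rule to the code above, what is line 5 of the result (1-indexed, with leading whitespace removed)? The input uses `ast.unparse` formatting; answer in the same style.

count = count * (offset + 13)

Transformed code:
count = 5 * offset - (36 - 12 + items)
count = 11 - 12 + 27 // 34
offset = (count - 7 - 12 + offset[items]) * handle(27)
count = (items - 12 + offset) % (offset - 14)
count = count * (offset + 13)
offset = offset * 4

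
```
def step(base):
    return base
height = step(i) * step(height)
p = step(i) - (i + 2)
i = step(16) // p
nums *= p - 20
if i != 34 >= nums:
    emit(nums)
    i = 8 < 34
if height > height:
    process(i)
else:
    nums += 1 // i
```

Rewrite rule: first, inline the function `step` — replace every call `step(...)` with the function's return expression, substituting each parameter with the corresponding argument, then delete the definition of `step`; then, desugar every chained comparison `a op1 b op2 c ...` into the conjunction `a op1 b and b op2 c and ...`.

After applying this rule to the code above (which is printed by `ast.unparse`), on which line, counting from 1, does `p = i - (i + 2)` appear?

Transformed code:
height = i * height
p = i - (i + 2)
i = 16 // p
nums *= p - 20
if i != 34 and 34 >= nums:
    emit(nums)
    i = 8 < 34
if height > height:
    process(i)
else:
    nums += 1 // i

2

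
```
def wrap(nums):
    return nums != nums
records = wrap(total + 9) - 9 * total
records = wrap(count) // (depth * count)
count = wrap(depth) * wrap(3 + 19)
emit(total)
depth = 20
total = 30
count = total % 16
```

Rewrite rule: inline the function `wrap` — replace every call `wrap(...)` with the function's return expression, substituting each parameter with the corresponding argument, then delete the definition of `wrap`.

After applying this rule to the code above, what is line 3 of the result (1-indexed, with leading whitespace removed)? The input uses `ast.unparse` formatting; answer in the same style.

Transformed code:
records = (total + 9 != total + 9) - 9 * total
records = (count != count) // (depth * count)
count = (depth != depth) * (3 + 19 != 3 + 19)
emit(total)
depth = 20
total = 30
count = total % 16

count = (depth != depth) * (3 + 19 != 3 + 19)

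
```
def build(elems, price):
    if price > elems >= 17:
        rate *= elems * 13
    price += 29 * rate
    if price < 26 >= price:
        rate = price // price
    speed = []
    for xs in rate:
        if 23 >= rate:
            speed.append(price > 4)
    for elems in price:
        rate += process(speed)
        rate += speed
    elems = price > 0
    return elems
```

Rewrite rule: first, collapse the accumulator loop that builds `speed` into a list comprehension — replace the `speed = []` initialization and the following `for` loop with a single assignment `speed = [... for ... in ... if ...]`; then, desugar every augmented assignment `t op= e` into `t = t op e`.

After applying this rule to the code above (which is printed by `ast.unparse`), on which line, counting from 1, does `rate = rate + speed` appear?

10

Transformed code:
def build(elems, price):
    if price > elems >= 17:
        rate = rate * (elems * 13)
    price = price + 29 * rate
    if price < 26 >= price:
        rate = price // price
    speed = [price > 4 for xs in rate if 23 >= rate]
    for elems in price:
        rate = rate + process(speed)
        rate = rate + speed
    elems = price > 0
    return elems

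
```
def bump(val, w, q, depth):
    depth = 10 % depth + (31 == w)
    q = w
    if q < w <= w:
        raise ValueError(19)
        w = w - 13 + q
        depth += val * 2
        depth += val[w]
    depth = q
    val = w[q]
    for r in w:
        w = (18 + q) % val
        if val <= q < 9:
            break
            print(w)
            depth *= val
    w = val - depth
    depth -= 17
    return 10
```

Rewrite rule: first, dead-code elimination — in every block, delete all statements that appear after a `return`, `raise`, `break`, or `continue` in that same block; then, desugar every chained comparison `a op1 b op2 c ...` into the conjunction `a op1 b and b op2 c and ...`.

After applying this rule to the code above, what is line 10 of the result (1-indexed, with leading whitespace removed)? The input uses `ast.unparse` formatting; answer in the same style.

if val <= q and q < 9:

Transformed code:
def bump(val, w, q, depth):
    depth = 10 % depth + (31 == w)
    q = w
    if q < w and w <= w:
        raise ValueError(19)
    depth = q
    val = w[q]
    for r in w:
        w = (18 + q) % val
        if val <= q and q < 9:
            break
    w = val - depth
    depth -= 17
    return 10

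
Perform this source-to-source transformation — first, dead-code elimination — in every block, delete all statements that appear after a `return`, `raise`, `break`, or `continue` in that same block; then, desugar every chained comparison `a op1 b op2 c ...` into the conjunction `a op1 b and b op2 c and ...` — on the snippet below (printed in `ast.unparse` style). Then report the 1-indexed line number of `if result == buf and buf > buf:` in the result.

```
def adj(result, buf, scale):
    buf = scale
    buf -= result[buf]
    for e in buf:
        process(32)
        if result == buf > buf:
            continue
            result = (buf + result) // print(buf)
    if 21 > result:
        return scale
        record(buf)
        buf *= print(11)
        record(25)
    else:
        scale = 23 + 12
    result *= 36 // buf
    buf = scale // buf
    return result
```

Transformed code:
def adj(result, buf, scale):
    buf = scale
    buf -= result[buf]
    for e in buf:
        process(32)
        if result == buf and buf > buf:
            continue
    if 21 > result:
        return scale
    else:
        scale = 23 + 12
    result *= 36 // buf
    buf = scale // buf
    return result

6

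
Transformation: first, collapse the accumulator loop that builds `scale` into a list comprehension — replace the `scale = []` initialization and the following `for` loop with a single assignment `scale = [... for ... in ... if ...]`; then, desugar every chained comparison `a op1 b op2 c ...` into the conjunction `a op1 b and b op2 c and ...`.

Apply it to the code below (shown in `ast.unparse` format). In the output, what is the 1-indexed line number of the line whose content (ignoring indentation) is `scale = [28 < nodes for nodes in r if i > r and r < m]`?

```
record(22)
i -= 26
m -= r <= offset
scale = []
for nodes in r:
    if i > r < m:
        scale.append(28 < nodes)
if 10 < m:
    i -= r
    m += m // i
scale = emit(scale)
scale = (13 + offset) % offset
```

4

Transformed code:
record(22)
i -= 26
m -= r <= offset
scale = [28 < nodes for nodes in r if i > r and r < m]
if 10 < m:
    i -= r
    m += m // i
scale = emit(scale)
scale = (13 + offset) % offset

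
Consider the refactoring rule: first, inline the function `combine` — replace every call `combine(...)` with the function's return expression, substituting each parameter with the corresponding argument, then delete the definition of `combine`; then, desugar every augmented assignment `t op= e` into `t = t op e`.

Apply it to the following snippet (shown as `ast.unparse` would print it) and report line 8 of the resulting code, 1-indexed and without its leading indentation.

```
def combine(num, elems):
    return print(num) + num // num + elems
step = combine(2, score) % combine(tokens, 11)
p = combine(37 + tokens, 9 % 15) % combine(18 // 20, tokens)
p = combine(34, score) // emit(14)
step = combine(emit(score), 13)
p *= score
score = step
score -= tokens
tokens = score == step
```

Transformed code:
step = (print(2) + 2 // 2 + score) % (print(tokens) + tokens // tokens + 11)
p = (print(37 + tokens) + (37 + tokens) // (37 + tokens) + 9 % 15) % (print(18 // 20) + 18 // 20 // (18 // 20) + tokens)
p = (print(34) + 34 // 34 + score) // emit(14)
step = print(emit(score)) + emit(score) // emit(score) + 13
p = p * score
score = step
score = score - tokens
tokens = score == step

tokens = score == step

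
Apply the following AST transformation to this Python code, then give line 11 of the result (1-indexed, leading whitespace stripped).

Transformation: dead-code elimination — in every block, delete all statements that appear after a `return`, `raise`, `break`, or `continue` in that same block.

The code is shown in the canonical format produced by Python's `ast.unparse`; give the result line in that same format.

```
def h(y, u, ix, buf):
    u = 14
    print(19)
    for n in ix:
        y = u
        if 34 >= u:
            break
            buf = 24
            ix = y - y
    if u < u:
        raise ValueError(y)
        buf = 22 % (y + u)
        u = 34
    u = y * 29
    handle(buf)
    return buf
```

handle(buf)

Transformed code:
def h(y, u, ix, buf):
    u = 14
    print(19)
    for n in ix:
        y = u
        if 34 >= u:
            break
    if u < u:
        raise ValueError(y)
    u = y * 29
    handle(buf)
    return buf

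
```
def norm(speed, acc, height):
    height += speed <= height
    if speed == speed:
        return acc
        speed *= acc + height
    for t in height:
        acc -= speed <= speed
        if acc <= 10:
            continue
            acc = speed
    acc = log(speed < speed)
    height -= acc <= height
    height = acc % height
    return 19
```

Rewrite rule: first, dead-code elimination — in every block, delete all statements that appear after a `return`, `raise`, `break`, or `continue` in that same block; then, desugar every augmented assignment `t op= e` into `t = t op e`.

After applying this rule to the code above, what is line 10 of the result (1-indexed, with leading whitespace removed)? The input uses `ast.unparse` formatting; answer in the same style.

Transformed code:
def norm(speed, acc, height):
    height = height + (speed <= height)
    if speed == speed:
        return acc
    for t in height:
        acc = acc - (speed <= speed)
        if acc <= 10:
            continue
    acc = log(speed < speed)
    height = height - (acc <= height)
    height = acc % height
    return 19

height = height - (acc <= height)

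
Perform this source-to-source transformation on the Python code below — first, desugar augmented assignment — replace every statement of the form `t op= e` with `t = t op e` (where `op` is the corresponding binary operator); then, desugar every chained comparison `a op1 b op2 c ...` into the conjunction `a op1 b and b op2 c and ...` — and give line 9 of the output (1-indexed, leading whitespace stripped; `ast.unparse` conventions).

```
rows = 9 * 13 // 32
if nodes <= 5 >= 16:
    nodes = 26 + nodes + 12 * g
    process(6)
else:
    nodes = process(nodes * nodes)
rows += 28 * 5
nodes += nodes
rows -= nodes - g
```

Transformed code:
rows = 9 * 13 // 32
if nodes <= 5 and 5 >= 16:
    nodes = 26 + nodes + 12 * g
    process(6)
else:
    nodes = process(nodes * nodes)
rows = rows + 28 * 5
nodes = nodes + nodes
rows = rows - (nodes - g)

rows = rows - (nodes - g)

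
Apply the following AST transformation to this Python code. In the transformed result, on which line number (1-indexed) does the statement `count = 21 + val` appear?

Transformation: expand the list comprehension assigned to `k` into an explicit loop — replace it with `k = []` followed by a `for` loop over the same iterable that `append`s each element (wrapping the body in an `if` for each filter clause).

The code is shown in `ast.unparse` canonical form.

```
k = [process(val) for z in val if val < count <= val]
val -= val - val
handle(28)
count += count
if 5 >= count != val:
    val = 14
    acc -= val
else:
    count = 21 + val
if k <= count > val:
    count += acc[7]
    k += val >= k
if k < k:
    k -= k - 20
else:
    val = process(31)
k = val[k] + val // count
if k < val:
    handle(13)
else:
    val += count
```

12

Transformed code:
k = []
for z in val:
    if val < count <= val:
        k.append(process(val))
val -= val - val
handle(28)
count += count
if 5 >= count != val:
    val = 14
    acc -= val
else:
    count = 21 + val
if k <= count > val:
    count += acc[7]
    k += val >= k
if k < k:
    k -= k - 20
else:
    val = process(31)
k = val[k] + val // count
if k < val:
    handle(13)
else:
    val += count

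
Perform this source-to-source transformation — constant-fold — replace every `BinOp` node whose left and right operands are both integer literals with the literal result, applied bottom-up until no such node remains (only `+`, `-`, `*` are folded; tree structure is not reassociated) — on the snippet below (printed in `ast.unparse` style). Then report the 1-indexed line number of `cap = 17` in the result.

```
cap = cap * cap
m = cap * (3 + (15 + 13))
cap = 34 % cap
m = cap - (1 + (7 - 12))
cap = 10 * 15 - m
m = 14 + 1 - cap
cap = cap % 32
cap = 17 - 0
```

8

Transformed code:
cap = cap * cap
m = cap * 31
cap = 34 % cap
m = cap - -4
cap = 150 - m
m = 15 - cap
cap = cap % 32
cap = 17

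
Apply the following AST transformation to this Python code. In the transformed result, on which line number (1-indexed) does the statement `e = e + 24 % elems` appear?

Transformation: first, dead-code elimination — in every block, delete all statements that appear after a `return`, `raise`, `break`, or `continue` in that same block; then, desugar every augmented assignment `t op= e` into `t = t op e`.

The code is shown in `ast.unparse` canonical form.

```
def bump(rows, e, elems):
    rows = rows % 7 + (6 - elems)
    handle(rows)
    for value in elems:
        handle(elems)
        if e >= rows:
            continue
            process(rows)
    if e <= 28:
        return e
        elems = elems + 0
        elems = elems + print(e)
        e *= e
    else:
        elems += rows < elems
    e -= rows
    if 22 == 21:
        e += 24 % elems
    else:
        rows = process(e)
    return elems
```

Transformed code:
def bump(rows, e, elems):
    rows = rows % 7 + (6 - elems)
    handle(rows)
    for value in elems:
        handle(elems)
        if e >= rows:
            continue
    if e <= 28:
        return e
    else:
        elems = elems + (rows < elems)
    e = e - rows
    if 22 == 21:
        e = e + 24 % elems
    else:
        rows = process(e)
    return elems

14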